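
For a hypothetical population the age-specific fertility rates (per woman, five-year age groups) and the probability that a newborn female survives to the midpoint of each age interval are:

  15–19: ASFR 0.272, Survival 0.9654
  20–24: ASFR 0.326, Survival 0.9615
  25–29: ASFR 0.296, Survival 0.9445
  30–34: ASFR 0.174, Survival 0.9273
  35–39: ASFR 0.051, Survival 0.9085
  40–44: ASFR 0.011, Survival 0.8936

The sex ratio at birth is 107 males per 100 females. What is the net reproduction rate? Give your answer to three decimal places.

2.592

Proportion female at birth = 100 / (100 + 107) = 0.48309.
Survival-weighted fertility by age (5·fₓ·Sₓ):
  15–19: 5 × 0.272 × 0.9654 = 1.31294
  20–24: 5 × 0.326 × 0.9615 = 1.56725
  25–29: 5 × 0.296 × 0.9445 = 1.39786
  30–34: 5 × 0.174 × 0.9273 = 0.80675
  35–39: 5 × 0.051 × 0.9085 = 0.23167
  40–44: 5 × 0.011 × 0.8936 = 0.04915
Sum = 5.36562
NRR = 0.48309 × 5.36562 = 2.59208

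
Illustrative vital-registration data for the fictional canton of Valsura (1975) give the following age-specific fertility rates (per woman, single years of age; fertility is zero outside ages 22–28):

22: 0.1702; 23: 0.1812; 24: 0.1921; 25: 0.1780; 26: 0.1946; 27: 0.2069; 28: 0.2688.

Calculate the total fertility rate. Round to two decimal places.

1.39

Sum of ASFRs = 0.1702 + 0.1812 + 0.1921 + 0.1780 + 0.1946 + 0.2069 + 0.2688 = 1.3918
TFR = 1.3918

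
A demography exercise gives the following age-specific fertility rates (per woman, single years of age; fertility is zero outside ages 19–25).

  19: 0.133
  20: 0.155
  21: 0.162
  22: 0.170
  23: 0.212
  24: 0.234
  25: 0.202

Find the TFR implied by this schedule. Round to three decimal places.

1.268

Sum of ASFRs = 0.133 + 0.155 + 0.162 + 0.170 + 0.212 + 0.234 + 0.202 = 1.268
TFR = 1.268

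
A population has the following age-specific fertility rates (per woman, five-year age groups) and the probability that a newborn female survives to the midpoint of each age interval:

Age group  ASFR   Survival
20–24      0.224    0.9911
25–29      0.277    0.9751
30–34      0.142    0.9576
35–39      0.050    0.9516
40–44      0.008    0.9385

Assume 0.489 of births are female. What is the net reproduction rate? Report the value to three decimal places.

Proportion female at birth = 0.489.
Weighting each age-specific rate by interval width and survival:
  20–24: 5 × 0.224 × 0.9911 = 1.11003
  25–29: 5 × 0.277 × 0.9751 = 1.35051
  30–34: 5 × 0.142 × 0.9576 = 0.67990
  35–39: 5 × 0.050 × 0.9516 = 0.23790
  40–44: 5 × 0.008 × 0.9385 = 0.03754
Sum = 3.41588
NRR = 0.489 × 3.41588 = 1.67037

1.670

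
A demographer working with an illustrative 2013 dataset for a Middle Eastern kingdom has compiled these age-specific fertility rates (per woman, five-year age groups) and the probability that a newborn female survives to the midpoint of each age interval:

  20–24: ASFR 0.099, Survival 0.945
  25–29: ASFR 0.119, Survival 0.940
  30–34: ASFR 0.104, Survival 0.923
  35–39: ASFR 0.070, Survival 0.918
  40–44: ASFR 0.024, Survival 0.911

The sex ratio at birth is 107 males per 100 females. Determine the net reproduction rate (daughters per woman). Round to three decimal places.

Proportion female at birth = 100 / (100 + 107) = 0.48309.
Per-age-group product (5 × ASFR × survival probability):
  20–24: 5 × 0.099 × 0.945 = 0.46778
  25–29: 5 × 0.119 × 0.940 = 0.55930
  30–34: 5 × 0.104 × 0.923 = 0.47996
  35–39: 5 × 0.070 × 0.918 = 0.32130
  40–44: 5 × 0.024 × 0.911 = 0.10932
Sum = 1.93766
NRR = 0.48309 × 1.93766 = 0.93606
An NRR under 1 implies long-run decline under these rates.

0.936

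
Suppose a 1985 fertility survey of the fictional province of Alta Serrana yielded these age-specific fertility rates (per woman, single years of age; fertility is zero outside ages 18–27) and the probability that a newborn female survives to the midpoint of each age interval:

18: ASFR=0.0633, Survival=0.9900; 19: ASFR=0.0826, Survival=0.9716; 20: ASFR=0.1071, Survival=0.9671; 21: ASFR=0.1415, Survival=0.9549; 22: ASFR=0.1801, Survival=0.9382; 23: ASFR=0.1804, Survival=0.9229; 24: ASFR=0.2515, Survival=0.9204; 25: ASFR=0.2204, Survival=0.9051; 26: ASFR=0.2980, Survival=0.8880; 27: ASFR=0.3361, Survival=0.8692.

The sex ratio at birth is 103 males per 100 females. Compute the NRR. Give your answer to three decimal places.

Proportion female at birth = 100 / (100 + 103) = 0.49261.
Weighting each age-specific rate by interval width and survival:
  18: 1 × 0.0633 × 0.9900 = 0.06267
  19: 1 × 0.0826 × 0.9716 = 0.08025
  20: 1 × 0.1071 × 0.9671 = 0.10358
  21: 1 × 0.1415 × 0.9549 = 0.13512
  22: 1 × 0.1801 × 0.9382 = 0.16897
  23: 1 × 0.1804 × 0.9229 = 0.16649
  24: 1 × 0.2515 × 0.9204 = 0.23148
  25: 1 × 0.2204 × 0.9051 = 0.19948
  26: 1 × 0.2980 × 0.8880 = 0.26462
  27: 1 × 0.3361 × 0.8692 = 0.29214
Sum = 1.70480
NRR = 0.49261 × 1.70480 = 0.83980

0.840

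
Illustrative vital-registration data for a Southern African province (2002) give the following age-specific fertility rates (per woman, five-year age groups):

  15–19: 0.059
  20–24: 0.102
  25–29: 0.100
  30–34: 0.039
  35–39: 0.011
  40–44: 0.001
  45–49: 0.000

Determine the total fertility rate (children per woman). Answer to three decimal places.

1.560

Sum of ASFRs = 0.059 + 0.102 + 0.100 + 0.039 + 0.011 + 0.001 + 0.000 = 0.312
TFR = 5 × 0.312 = 1.56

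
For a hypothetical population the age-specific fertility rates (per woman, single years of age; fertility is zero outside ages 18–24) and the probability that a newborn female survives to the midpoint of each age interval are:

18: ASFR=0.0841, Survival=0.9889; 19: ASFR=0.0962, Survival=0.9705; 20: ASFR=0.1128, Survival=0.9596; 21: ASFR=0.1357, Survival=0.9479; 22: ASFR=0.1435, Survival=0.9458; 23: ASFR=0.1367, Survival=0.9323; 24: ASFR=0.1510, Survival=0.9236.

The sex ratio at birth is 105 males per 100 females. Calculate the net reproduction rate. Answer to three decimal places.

0.398

Proportion female at birth = 100 / (100 + 105) = 0.48780.
Per-age-group product (1 × ASFR × survival probability):
  18: 1 × 0.0841 × 0.9889 = 0.08317
  19: 1 × 0.0962 × 0.9705 = 0.09336
  20: 1 × 0.1128 × 0.9596 = 0.10824
  21: 1 × 0.1357 × 0.9479 = 0.12863
  22: 1 × 0.1435 × 0.9458 = 0.13572
  23: 1 × 0.1367 × 0.9323 = 0.12745
  24: 1 × 0.1510 × 0.9236 = 0.13946
Sum = 0.81603
NRR = 0.48780 × 0.81603 = 0.39806
With NRR below 1 the population is below replacement fertility.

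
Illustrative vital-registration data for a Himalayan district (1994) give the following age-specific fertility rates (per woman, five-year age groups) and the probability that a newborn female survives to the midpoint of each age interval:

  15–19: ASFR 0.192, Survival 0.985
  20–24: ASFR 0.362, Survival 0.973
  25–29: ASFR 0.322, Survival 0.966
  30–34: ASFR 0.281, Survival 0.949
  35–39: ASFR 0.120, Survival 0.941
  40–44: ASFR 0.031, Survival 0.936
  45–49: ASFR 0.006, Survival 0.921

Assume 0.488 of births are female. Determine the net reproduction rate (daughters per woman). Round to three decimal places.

3.090

Proportion female at birth = 0.488.
Per-age-group product (5 × ASFR × survival probability):
  15–19: 5 × 0.192 × 0.985 = 0.94560
  20–24: 5 × 0.362 × 0.973 = 1.76113
  25–29: 5 × 0.322 × 0.966 = 1.55526
  30–34: 5 × 0.281 × 0.949 = 1.33335
  35–39: 5 × 0.120 × 0.941 = 0.56460
  40–44: 5 × 0.031 × 0.936 = 0.14508
  45–49: 5 × 0.006 × 0.921 = 0.02763
Sum = 6.33265
NRR = 0.488 × 6.33265 = 3.09033
With NRR above 1 the population is above replacement fertility.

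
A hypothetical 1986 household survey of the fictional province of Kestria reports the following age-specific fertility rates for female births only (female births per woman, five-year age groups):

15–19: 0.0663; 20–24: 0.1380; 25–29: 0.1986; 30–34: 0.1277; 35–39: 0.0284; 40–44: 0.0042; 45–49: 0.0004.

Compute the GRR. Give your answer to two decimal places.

2.82

Sum of female ASFRs = 0.0663 + 0.1380 + 0.1986 + 0.1277 + 0.0284 + 0.0042 + 0.0004 = 0.5636
GRR = 5 × 0.5636 = 2.818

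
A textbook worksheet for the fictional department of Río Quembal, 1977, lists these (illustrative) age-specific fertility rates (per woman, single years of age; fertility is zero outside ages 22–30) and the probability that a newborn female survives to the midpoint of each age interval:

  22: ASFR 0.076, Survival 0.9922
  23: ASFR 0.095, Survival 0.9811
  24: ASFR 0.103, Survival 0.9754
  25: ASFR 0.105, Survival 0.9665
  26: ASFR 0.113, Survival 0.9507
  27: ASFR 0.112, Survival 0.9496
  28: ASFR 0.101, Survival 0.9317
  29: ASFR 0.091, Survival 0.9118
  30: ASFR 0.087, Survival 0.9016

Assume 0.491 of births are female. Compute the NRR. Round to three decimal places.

Proportion female at birth = 0.491.
Per-age-group product (1 × ASFR × survival probability):
  22: 1 × 0.076 × 0.9922 = 0.07541
  23: 1 × 0.095 × 0.9811 = 0.09320
  24: 1 × 0.103 × 0.9754 = 0.10047
  25: 1 × 0.105 × 0.9665 = 0.10148
  26: 1 × 0.113 × 0.9507 = 0.10743
  27: 1 × 0.112 × 0.9496 = 0.10636
  28: 1 × 0.101 × 0.9317 = 0.09410
  29: 1 × 0.091 × 0.9118 = 0.08297
  30: 1 × 0.087 × 0.9016 = 0.07844
Sum = 0.83986
NRR = 0.491 × 0.83986 = 0.41237
An NRR under 1 implies long-run decline under these rates.

0.412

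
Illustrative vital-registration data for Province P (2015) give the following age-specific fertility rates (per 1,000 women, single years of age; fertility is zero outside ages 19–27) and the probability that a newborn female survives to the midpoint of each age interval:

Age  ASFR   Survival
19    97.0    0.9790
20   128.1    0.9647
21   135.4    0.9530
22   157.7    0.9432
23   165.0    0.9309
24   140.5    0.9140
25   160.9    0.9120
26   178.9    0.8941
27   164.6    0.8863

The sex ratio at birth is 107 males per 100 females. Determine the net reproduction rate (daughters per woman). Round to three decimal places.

Proportion female at birth = 100 / (100 + 107) = 0.48309.
Per-age-group product (1 × ASFR × survival probability):
  19: 1 × 97.0/1000 × 0.9790 = 0.09496
  20: 1 × 128.1/1000 × 0.9647 = 0.12358
  21: 1 × 135.4/1000 × 0.9530 = 0.12904
  22: 1 × 157.7/1000 × 0.9432 = 0.14874
  23: 1 × 165.0/1000 × 0.9309 = 0.15360
  24: 1 × 140.5/1000 × 0.9140 = 0.12842
  25: 1 × 160.9/1000 × 0.9120 = 0.14674
  26: 1 × 178.9/1000 × 0.8941 = 0.15995
  27: 1 × 164.6/1000 × 0.8863 = 0.14588
Sum = 1.23091
NRR = 0.48309 × 1.23091 = 0.59464
NRR < 1, so the cohort does not fully replace itself.

0.595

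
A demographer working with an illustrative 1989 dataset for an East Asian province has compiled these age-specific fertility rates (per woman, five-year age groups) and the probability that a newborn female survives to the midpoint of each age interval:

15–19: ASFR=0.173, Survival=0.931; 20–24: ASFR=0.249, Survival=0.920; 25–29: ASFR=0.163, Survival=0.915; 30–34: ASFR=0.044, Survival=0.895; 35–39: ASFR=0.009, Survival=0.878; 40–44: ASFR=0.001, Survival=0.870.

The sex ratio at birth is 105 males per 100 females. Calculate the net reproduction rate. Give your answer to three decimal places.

Proportion female at birth = 100 / (100 + 105) = 0.48780.
Per-age-group product (5 × ASFR × survival probability):
  15–19: 5 × 0.173 × 0.931 = 0.80532
  20–24: 5 × 0.249 × 0.920 = 1.14540
  25–29: 5 × 0.163 × 0.915 = 0.74573
  30–34: 5 × 0.044 × 0.895 = 0.19690
  35–39: 5 × 0.009 × 0.878 = 0.03951
  40–44: 5 × 0.001 × 0.870 = 0.00435
Sum = 2.93721
NRR = 0.48780 × 2.93721 = 1.43277
An NRR exceeding 1 indicates intrinsic growth under these rates.

1.433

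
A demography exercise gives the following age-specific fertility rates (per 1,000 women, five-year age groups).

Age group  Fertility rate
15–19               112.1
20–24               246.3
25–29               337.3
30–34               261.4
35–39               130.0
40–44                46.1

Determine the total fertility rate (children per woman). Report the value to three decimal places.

5.666

Sum of ASFRs = 112.1 + 246.3 + 337.3 + 261.4 + 130.0 + 46.1 = 1133.2
TFR = 5 × 1133.2 / 1000 = 5.666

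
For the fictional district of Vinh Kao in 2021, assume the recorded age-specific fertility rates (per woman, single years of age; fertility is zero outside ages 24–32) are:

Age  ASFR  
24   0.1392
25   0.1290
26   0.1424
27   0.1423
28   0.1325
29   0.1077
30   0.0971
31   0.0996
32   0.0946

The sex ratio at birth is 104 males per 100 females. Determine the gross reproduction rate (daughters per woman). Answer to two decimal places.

0.53

Proportion female at birth = 100 / (100 + 104) = 0.49020.
Sum of ASFRs = 0.1392 + 0.1290 + 0.1424 + 0.1423 + 0.1325 + 0.1077 + 0.0971 + 0.0996 + 0.0946 = 1.0844
TFR = 1.0844
GRR = 0.49020 × 1.0844 = 0.53157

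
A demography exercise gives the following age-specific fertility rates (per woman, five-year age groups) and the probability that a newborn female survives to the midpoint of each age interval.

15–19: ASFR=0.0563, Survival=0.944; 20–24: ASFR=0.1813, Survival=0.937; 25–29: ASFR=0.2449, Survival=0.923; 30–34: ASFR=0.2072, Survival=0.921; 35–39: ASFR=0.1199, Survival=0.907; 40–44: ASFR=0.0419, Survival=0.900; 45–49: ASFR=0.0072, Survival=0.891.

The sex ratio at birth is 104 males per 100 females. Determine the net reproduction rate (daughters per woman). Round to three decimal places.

1.943

Proportion female at birth = 100 / (100 + 104) = 0.49020.
Weighting each age-specific rate by interval width and survival:
  15–19: 5 × 0.0563 × 0.944 = 0.26574
  20–24: 5 × 0.1813 × 0.937 = 0.84939
  25–29: 5 × 0.2449 × 0.923 = 1.13021
  30–34: 5 × 0.2072 × 0.921 = 0.95416
  35–39: 5 × 0.1199 × 0.907 = 0.54375
  40–44: 5 × 0.0419 × 0.900 = 0.18855
  45–49: 5 × 0.0072 × 0.891 = 0.03208
Sum = 3.96388
NRR = 0.49020 × 3.96388 = 1.94309
An NRR exceeding 1 indicates intrinsic growth under these rates.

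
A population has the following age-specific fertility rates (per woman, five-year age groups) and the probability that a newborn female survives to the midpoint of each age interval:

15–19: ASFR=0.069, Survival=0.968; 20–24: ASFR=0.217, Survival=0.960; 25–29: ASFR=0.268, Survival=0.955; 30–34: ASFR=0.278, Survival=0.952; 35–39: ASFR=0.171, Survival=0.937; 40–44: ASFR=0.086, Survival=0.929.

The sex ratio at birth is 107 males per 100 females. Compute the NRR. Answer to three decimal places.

2.502

Proportion female at birth = 100 / (100 + 107) = 0.48309.
Per-age-group product (5 × ASFR × survival probability):
  15–19: 5 × 0.069 × 0.968 = 0.33396
  20–24: 5 × 0.217 × 0.960 = 1.04160
  25–29: 5 × 0.268 × 0.955 = 1.27970
  30–34: 5 × 0.278 × 0.952 = 1.32328
  35–39: 5 × 0.171 × 0.937 = 0.80114
  40–44: 5 × 0.086 × 0.929 = 0.39947
Sum = 5.17915
NRR = 0.48309 × 5.17915 = 2.50200
NRR > 1, so each generation more than replaces itself.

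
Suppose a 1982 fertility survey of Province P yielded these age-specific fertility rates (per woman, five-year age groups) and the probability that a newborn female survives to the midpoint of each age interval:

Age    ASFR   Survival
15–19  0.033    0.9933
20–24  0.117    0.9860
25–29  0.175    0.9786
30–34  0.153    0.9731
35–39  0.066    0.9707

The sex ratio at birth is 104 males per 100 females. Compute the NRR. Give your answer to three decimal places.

1.305

Proportion female at birth = 100 / (100 + 104) = 0.49020.
Weighting each age-specific rate by interval width and survival:
  15–19: 5 × 0.033 × 0.9933 = 0.16389
  20–24: 5 × 0.117 × 0.9860 = 0.57681
  25–29: 5 × 0.175 × 0.9786 = 0.85628
  30–34: 5 × 0.153 × 0.9731 = 0.74442
  35–39: 5 × 0.066 × 0.9707 = 0.32033
Sum = 2.66173
NRR = 0.49020 × 2.66173 = 1.30478
NRR > 1, so each generation more than replaces itself.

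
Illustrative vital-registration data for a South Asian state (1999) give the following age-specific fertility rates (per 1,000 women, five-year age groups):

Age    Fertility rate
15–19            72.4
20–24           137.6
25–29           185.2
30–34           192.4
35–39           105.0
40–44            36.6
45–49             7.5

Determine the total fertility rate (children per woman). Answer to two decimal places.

3.68

Sum of ASFRs = 72.4 + 137.6 + 185.2 + 192.4 + 105.0 + 36.6 + 7.5 = 736.7
TFR = 5 × 736.7 / 1000 = 3.6835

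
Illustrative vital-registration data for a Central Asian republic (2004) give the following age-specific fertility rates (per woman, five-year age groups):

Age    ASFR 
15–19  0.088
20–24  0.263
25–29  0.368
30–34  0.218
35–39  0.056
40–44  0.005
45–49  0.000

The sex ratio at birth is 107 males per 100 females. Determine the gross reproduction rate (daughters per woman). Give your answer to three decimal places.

2.411

Proportion female at birth = 100 / (100 + 107) = 0.48309.
Sum of ASFRs = 0.088 + 0.263 + 0.368 + 0.218 + 0.056 + 0.005 + 0.000 = 0.998
TFR = 5 × 0.998 = 4.99
GRR = 0.48309 × 4.99 = 2.41062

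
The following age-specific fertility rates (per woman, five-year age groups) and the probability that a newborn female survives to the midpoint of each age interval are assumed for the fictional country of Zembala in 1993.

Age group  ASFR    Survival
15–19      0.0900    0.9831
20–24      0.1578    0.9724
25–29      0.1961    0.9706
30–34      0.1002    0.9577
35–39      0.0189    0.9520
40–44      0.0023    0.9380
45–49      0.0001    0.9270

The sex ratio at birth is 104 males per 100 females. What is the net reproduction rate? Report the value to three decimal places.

1.344

Proportion female at birth = 100 / (100 + 104) = 0.49020.
Each age group contributes 5 × ASFR × survival:
  15–19: 5 × 0.0900 × 0.9831 = 0.44240
  20–24: 5 × 0.1578 × 0.9724 = 0.76722
  25–29: 5 × 0.1961 × 0.9706 = 0.95167
  30–34: 5 × 0.1002 × 0.9577 = 0.47981
  35–39: 5 × 0.0189 × 0.9520 = 0.08996
  40–44: 5 × 0.0023 × 0.9380 = 0.01079
  45–49: 5 × 0.0001 × 0.9270 = 0.00046
Sum = 2.74231
NRR = 0.49020 × 2.74231 = 1.34428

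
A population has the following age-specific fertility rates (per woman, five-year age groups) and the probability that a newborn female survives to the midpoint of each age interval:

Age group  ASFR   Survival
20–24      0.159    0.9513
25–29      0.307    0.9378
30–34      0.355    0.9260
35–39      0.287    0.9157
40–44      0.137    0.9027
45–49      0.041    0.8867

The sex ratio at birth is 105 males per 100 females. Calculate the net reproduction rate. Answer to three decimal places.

Proportion female at birth = 100 / (100 + 105) = 0.48780.
Survival-weighted fertility by age (5·fₓ·Sₓ):
  20–24: 5 × 0.159 × 0.9513 = 0.75628
  25–29: 5 × 0.307 × 0.9378 = 1.43952
  30–34: 5 × 0.355 × 0.9260 = 1.64365
  35–39: 5 × 0.287 × 0.9157 = 1.31403
  40–44: 5 × 0.137 × 0.9027 = 0.61835
  45–49: 5 × 0.041 × 0.8867 = 0.18177
Sum = 5.95360
NRR = 0.48780 × 5.95360 = 2.90417
NRR > 1, so each generation more than replaces itself.

2.904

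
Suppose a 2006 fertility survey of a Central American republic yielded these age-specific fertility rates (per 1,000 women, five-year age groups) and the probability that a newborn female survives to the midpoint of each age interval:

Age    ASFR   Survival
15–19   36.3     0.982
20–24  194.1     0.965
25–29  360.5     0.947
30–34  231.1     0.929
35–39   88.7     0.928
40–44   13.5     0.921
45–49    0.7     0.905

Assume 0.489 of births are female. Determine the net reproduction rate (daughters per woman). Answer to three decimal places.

2.138

Proportion female at birth = 0.489.
Survival-weighted fertility by age (5·fₓ·Sₓ):
  15–19: 5 × 36.3/1000 × 0.982 = 0.17823
  20–24: 5 × 194.1/1000 × 0.965 = 0.93653
  25–29: 5 × 360.5/1000 × 0.947 = 1.70697
  30–34: 5 × 231.1/1000 × 0.929 = 1.07346
  35–39: 5 × 88.7/1000 × 0.928 = 0.41157
  40–44: 5 × 13.5/1000 × 0.921 = 0.06217
  45–49: 5 × 0.7/1000 × 0.905 = 0.00317
Sum = 4.37210
NRR = 0.489 × 4.37210 = 2.13796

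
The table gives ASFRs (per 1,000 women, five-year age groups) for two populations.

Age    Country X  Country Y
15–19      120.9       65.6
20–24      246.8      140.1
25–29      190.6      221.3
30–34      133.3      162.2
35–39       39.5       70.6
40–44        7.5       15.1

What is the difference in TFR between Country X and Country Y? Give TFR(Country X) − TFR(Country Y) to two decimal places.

Country X:
  Sum of ASFRs = 120.9 + 246.8 + 190.6 + 133.3 + 39.5 + 7.5 = 738.6
  TFR = 5 × 738.6 / 1000 = 3.693
Country Y:
  Sum of ASFRs = 65.6 + 140.1 + 221.3 + 162.2 + 70.6 + 15.1 = 674.9
  TFR = 5 × 674.9 / 1000 = 3.3745
Difference = 3.693 − 3.3745 = 0.3185

0.32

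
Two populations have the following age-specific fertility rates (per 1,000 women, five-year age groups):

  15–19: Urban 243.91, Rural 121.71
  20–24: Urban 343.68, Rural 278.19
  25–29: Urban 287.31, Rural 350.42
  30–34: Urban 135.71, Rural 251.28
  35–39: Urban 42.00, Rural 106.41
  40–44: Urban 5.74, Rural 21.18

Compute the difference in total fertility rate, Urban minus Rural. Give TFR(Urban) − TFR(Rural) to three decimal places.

-0.354

Urban:
  Sum of ASFRs = 243.91 + 343.68 + 287.31 + 135.71 + 42.00 + 5.74 = 1058.35
  TFR = 5 × 1058.35 / 1000 = 5.29175
Rural:
  Sum of ASFRs = 121.71 + 278.19 + 350.42 + 251.28 + 106.41 + 21.18 = 1129.19
  TFR = 5 × 1129.19 / 1000 = 5.64595
Difference = 5.29175 − 5.64595 = -0.3542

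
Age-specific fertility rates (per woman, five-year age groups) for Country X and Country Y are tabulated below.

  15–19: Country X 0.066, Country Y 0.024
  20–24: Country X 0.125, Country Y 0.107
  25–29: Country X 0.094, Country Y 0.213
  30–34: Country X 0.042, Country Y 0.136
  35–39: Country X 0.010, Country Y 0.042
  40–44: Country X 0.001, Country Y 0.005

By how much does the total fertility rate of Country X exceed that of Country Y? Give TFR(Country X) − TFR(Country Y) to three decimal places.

-0.945

Country X:
  Sum of ASFRs = 0.066 + 0.125 + 0.094 + 0.042 + 0.010 + 0.001 = 0.338
  TFR = 5 × 0.338 = 1.69
Country Y:
  Sum of ASFRs = 0.024 + 0.107 + 0.213 + 0.136 + 0.042 + 0.005 = 0.527
  TFR = 5 × 0.527 = 2.635
Difference = 1.69 − 2.635 = -0.945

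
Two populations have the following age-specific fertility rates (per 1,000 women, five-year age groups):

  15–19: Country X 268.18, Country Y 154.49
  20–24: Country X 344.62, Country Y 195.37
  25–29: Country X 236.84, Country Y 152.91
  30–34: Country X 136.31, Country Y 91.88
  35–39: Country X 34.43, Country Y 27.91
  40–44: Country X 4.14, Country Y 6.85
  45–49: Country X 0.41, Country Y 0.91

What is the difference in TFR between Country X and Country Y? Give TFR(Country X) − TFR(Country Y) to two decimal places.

Country X:
  Sum of ASFRs = 268.18 + 344.62 + 236.84 + 136.31 + 34.43 + 4.14 + 0.41 = 1024.93
  TFR = 5 × 1024.93 / 1000 = 5.12465
Country Y:
  Sum of ASFRs = 154.49 + 195.37 + 152.91 + 91.88 + 27.91 + 6.85 + 0.91 = 630.32
  TFR = 5 × 630.32 / 1000 = 3.1516
Difference = 5.12465 − 3.1516 = 1.97305

1.97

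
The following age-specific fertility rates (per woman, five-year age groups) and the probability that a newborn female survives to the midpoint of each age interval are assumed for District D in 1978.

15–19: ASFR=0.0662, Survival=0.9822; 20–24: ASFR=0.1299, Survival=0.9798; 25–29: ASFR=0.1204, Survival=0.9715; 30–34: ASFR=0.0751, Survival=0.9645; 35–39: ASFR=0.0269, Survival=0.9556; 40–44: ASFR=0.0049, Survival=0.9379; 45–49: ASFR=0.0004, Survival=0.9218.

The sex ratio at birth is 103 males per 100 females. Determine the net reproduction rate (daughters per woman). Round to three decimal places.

1.016

Proportion female at birth = 100 / (100 + 103) = 0.49261.
Weighting each age-specific rate by interval width and survival:
  15–19: 5 × 0.0662 × 0.9822 = 0.32511
  20–24: 5 × 0.1299 × 0.9798 = 0.63638
  25–29: 5 × 0.1204 × 0.9715 = 0.58484
  30–34: 5 × 0.0751 × 0.9645 = 0.36217
  35–39: 5 × 0.0269 × 0.9556 = 0.12853
  40–44: 5 × 0.0049 × 0.9379 = 0.02298
  45–49: 5 × 0.0004 × 0.9218 = 0.00184
Sum = 2.06185
NRR = 0.49261 × 2.06185 = 1.01569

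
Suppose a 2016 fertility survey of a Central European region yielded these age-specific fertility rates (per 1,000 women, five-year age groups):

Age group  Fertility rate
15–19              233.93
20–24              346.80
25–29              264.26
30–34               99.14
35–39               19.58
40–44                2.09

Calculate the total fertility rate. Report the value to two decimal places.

4.83

Sum of ASFRs = 233.93 + 346.80 + 264.26 + 99.14 + 19.58 + 2.09 = 965.80
TFR = 5 × 965.80 / 1000 = 4.829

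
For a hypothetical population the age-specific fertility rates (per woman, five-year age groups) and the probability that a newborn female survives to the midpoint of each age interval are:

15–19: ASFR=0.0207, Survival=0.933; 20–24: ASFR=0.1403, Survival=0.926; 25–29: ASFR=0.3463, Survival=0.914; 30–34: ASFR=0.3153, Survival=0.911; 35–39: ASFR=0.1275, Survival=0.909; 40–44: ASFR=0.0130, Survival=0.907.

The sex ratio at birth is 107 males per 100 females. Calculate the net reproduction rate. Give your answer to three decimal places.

Proportion female at birth = 100 / (100 + 107) = 0.48309.
Each age group contributes 5 × ASFR × survival:
  15–19: 5 × 0.0207 × 0.933 = 0.09657
  20–24: 5 × 0.1403 × 0.926 = 0.64959
  25–29: 5 × 0.3463 × 0.914 = 1.58259
  30–34: 5 × 0.3153 × 0.911 = 1.43619
  35–39: 5 × 0.1275 × 0.909 = 0.57949
  40–44: 5 × 0.0130 × 0.907 = 0.05896
Sum = 4.40339
NRR = 0.48309 × 4.40339 = 2.12723

2.127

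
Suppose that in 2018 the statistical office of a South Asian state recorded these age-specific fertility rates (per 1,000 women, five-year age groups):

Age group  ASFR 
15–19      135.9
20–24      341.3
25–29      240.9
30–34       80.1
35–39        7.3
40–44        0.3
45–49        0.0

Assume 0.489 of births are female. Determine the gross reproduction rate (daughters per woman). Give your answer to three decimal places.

1.970

Proportion female at birth = 0.489.
Sum of ASFRs = 135.9 + 341.3 + 240.9 + 80.1 + 7.3 + 0.3 + 0.0 = 805.8
TFR = 5 × 805.8 / 1000 = 4.029
GRR = 0.489 × 4.029 = 1.97018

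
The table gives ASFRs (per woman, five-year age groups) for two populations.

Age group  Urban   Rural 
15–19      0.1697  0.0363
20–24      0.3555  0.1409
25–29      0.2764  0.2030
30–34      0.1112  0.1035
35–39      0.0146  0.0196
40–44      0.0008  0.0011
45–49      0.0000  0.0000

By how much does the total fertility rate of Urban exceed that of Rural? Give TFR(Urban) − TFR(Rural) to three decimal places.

2.119

Urban:
  Sum of ASFRs = 0.1697 + 0.3555 + 0.2764 + 0.1112 + 0.0146 + 0.0008 + 0.0000 = 0.9282
  TFR = 5 × 0.9282 = 4.641
Rural:
  Sum of ASFRs = 0.0363 + 0.1409 + 0.2030 + 0.1035 + 0.0196 + 0.0011 + 0.0000 = 0.5044
  TFR = 5 × 0.5044 = 2.522
Difference = 4.641 − 2.522 = 2.119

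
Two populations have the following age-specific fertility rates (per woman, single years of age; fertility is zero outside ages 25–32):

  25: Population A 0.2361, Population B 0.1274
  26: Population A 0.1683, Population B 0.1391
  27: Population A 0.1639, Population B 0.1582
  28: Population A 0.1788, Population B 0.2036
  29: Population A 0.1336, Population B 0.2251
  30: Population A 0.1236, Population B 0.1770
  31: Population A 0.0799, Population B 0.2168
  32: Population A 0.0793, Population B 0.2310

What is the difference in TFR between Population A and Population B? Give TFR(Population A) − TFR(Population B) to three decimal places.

Population A:
  Sum of ASFRs = 0.2361 + 0.1683 + 0.1639 + 0.1788 + 0.1336 + 0.1236 + 0.0799 + 0.0793 = 1.1635
  TFR = 1.1635
Population B:
  Sum of ASFRs = 0.1274 + 0.1391 + 0.1582 + 0.2036 + 0.2251 + 0.1770 + 0.2168 + 0.2310 = 1.4782
  TFR = 1.4782
Difference = 1.1635 − 1.4782 = -0.3147

-0.315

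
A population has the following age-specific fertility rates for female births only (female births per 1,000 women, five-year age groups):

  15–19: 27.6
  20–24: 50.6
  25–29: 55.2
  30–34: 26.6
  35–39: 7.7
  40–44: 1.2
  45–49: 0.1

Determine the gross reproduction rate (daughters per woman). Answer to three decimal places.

0.845

Sum of female ASFRs = 27.6 + 50.6 + 55.2 + 26.6 + 7.7 + 1.2 + 0.1 = 169.0
GRR = 5 × 169.0 / 1000 = 0.845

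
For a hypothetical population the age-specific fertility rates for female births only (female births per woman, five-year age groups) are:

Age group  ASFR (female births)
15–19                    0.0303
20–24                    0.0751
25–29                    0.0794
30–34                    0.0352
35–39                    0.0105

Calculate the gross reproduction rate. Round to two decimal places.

Sum of female ASFRs = 0.0303 + 0.0751 + 0.0794 + 0.0352 + 0.0105 = 0.2305
GRR = 5 × 0.2305 = 1.1525

1.15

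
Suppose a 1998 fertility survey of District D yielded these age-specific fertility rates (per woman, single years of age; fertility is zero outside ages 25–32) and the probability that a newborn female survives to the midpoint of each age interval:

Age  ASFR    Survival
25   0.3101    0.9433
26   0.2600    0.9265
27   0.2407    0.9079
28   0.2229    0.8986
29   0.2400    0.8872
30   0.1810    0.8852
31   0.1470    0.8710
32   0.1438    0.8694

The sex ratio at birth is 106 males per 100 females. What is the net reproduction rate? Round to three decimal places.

0.766

Proportion female at birth = 100 / (100 + 106) = 0.48544.
Each age group contributes 1 × ASFR × survival:
  25: 1 × 0.3101 × 0.9433 = 0.29252
  26: 1 × 0.2600 × 0.9265 = 0.24089
  27: 1 × 0.2407 × 0.9079 = 0.21853
  28: 1 × 0.2229 × 0.8986 = 0.20030
  29: 1 × 0.2400 × 0.8872 = 0.21293
  30: 1 × 0.1810 × 0.8852 = 0.16022
  31: 1 × 0.1470 × 0.8710 = 0.12804
  32: 1 × 0.1438 × 0.8694 = 0.12502
Sum = 1.57845
NRR = 0.48544 × 1.57845 = 0.76624
An NRR under 1 implies long-run decline under these rates.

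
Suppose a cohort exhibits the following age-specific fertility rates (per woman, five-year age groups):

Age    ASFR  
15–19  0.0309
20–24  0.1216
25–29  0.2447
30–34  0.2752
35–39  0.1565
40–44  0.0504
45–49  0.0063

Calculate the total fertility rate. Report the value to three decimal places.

4.428

Sum of ASFRs = 0.0309 + 0.1216 + 0.2447 + 0.2752 + 0.1565 + 0.0504 + 0.0063 = 0.8856
TFR = 5 × 0.8856 = 4.428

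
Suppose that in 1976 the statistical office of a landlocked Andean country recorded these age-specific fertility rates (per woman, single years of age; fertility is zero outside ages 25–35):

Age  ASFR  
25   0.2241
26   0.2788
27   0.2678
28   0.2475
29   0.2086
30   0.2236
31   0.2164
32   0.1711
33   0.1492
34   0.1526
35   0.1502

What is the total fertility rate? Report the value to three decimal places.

Sum of ASFRs = 0.2241 + 0.2788 + 0.2678 + 0.2475 + 0.2086 + 0.2236 + 0.2164 + 0.1711 + 0.1492 + 0.1526 + 0.1502 = 2.2899
TFR = 2.2899

2.290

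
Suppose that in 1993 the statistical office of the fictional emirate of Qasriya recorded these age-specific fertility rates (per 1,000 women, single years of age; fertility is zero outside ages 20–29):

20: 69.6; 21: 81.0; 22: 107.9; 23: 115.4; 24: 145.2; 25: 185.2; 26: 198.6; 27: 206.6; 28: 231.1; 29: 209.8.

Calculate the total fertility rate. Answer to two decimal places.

Sum of ASFRs = 69.6 + 81.0 + 107.9 + 115.4 + 145.2 + 185.2 + 198.6 + 206.6 + 231.1 + 209.8 = 1550.4
TFR = 1550.4 / 1000 = 1.5504

1.55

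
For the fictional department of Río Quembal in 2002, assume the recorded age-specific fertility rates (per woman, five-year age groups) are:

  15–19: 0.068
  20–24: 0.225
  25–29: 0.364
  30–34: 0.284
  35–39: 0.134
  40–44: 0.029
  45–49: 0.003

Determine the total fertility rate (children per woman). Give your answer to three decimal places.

Sum of ASFRs = 0.068 + 0.225 + 0.364 + 0.284 + 0.134 + 0.029 + 0.003 = 1.107
TFR = 5 × 1.107 = 5.535

5.535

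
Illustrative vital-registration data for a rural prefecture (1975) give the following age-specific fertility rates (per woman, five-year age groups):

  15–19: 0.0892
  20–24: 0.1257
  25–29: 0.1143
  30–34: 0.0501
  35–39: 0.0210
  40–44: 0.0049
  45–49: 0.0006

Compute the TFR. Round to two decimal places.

Sum of ASFRs = 0.0892 + 0.1257 + 0.1143 + 0.0501 + 0.0210 + 0.0049 + 0.0006 = 0.4058
TFR = 5 × 0.4058 = 2.029

2.03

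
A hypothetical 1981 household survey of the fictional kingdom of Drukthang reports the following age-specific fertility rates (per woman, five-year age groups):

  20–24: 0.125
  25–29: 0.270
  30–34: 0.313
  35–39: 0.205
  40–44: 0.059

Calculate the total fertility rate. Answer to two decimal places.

Sum of ASFRs = 0.125 + 0.270 + 0.313 + 0.205 + 0.059 = 0.972
TFR = 5 × 0.972 = 4.86

4.86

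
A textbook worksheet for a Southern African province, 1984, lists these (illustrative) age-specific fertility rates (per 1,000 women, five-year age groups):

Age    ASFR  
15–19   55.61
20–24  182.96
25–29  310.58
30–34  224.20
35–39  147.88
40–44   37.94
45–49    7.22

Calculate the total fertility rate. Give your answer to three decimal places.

Sum of ASFRs = 55.61 + 182.96 + 310.58 + 224.20 + 147.88 + 37.94 + 7.22 = 966.39
TFR = 5 × 966.39 / 1000 = 4.83195

4.832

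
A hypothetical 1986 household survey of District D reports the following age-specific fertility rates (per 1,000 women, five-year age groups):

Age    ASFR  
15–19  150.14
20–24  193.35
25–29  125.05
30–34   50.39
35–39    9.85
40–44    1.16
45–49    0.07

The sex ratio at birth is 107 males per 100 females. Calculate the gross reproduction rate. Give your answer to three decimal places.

Proportion female at birth = 100 / (100 + 107) = 0.48309.
Sum of ASFRs = 150.14 + 193.35 + 125.05 + 50.39 + 9.85 + 1.16 + 0.07 = 530.01
TFR = 5 × 530.01 / 1000 = 2.65005
GRR = 0.48309 × 2.65005 = 1.28021

1.280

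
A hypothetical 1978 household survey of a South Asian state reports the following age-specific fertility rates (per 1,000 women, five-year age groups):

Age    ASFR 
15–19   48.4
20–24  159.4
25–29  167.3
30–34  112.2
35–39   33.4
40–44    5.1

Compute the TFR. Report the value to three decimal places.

2.629

Sum of ASFRs = 48.4 + 159.4 + 167.3 + 112.2 + 33.4 + 5.1 = 525.8
TFR = 5 × 525.8 / 1000 = 2.629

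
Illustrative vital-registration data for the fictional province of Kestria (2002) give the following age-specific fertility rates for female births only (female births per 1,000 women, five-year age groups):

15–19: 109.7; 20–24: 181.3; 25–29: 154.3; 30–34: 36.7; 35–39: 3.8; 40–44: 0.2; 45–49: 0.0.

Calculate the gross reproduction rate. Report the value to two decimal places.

2.43

Sum of female ASFRs = 109.7 + 181.3 + 154.3 + 36.7 + 3.8 + 0.2 + 0.0 = 486.0
GRR = 5 × 486.0 / 1000 = 2.43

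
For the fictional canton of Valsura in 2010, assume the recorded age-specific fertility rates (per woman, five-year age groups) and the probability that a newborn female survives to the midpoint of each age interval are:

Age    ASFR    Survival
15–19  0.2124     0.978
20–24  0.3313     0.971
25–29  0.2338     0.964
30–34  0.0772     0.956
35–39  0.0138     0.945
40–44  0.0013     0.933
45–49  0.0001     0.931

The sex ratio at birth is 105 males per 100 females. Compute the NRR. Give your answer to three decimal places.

2.056

Proportion female at birth = 100 / (100 + 105) = 0.48780.
Survival-weighted fertility by age (5·fₓ·Sₓ):
  15–19: 5 × 0.2124 × 0.978 = 1.03864
  20–24: 5 × 0.3313 × 0.971 = 1.60846
  25–29: 5 × 0.2338 × 0.964 = 1.12692
  30–34: 5 × 0.0772 × 0.956 = 0.36902
  35–39: 5 × 0.0138 × 0.945 = 0.06521
  40–44: 5 × 0.0013 × 0.933 = 0.00606
  45–49: 5 × 0.0001 × 0.931 = 0.00047
Sum = 4.21478
NRR = 0.48780 × 4.21478 = 2.05597
NRR > 1, so each generation more than replaces itself.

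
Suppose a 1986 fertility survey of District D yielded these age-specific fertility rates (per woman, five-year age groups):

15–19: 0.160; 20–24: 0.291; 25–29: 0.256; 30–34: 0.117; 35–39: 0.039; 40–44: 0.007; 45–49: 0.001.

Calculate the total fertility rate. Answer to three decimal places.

4.355

Sum of ASFRs = 0.160 + 0.291 + 0.256 + 0.117 + 0.039 + 0.007 + 0.001 = 0.871
TFR = 5 × 0.871 = 4.355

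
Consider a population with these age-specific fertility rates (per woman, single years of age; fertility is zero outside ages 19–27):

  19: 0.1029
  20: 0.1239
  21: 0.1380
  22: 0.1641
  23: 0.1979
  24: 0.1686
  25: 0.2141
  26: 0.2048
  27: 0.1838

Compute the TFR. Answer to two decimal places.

1.50

Sum of ASFRs = 0.1029 + 0.1239 + 0.1380 + 0.1641 + 0.1979 + 0.1686 + 0.2141 + 0.2048 + 0.1838 = 1.4981
TFR = 1.4981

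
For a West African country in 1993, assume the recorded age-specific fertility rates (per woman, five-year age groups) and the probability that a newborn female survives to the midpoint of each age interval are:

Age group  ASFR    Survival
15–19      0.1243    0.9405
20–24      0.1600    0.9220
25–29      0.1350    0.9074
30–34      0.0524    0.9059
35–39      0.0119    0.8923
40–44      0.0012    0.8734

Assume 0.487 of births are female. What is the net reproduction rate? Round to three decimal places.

Proportion female at birth = 0.487.
Each age group contributes 5 × ASFR × survival:
  15–19: 5 × 0.1243 × 0.9405 = 0.58452
  20–24: 5 × 0.1600 × 0.9220 = 0.73760
  25–29: 5 × 0.1350 × 0.9074 = 0.61250
  30–34: 5 × 0.0524 × 0.9059 = 0.23735
  35–39: 5 × 0.0119 × 0.8923 = 0.05309
  40–44: 5 × 0.0012 × 0.8734 = 0.00524
Sum = 2.23030
NRR = 0.487 × 2.23030 = 1.08616
NRR > 1, so each generation more than replaces itself.

1.086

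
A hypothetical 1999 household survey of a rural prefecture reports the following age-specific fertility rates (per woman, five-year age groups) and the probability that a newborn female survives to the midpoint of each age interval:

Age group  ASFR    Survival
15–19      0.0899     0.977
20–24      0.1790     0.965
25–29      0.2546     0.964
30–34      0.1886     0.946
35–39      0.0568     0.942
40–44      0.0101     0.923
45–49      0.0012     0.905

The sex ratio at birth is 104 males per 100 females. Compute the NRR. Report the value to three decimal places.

Proportion female at birth = 100 / (100 + 104) = 0.49020.
Survival-weighted fertility by age (5·fₓ·Sₓ):
  15–19: 5 × 0.0899 × 0.977 = 0.43916
  20–24: 5 × 0.1790 × 0.965 = 0.86368
  25–29: 5 × 0.2546 × 0.964 = 1.22717
  30–34: 5 × 0.1886 × 0.946 = 0.89208
  35–39: 5 × 0.0568 × 0.942 = 0.26753
  40–44: 5 × 0.0101 × 0.923 = 0.04661
  45–49: 5 × 0.0012 × 0.905 = 0.00543
Sum = 3.74166
NRR = 0.49020 × 3.74166 = 1.83416
With NRR above 1 the population is above replacement fertility.

1.834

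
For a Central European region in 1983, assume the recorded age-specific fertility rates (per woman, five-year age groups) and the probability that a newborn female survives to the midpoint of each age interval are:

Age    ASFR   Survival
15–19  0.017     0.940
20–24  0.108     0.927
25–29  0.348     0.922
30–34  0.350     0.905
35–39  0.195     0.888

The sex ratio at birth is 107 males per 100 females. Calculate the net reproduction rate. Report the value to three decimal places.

2.239

Proportion female at birth = 100 / (100 + 107) = 0.48309.
Each age group contributes 5 × ASFR × survival:
  15–19: 5 × 0.017 × 0.940 = 0.07990
  20–24: 5 × 0.108 × 0.927 = 0.50058
  25–29: 5 × 0.348 × 0.922 = 1.60428
  30–34: 5 × 0.350 × 0.905 = 1.58375
  35–39: 5 × 0.195 × 0.888 = 0.86580
Sum = 4.63431
NRR = 0.48309 × 4.63431 = 2.23879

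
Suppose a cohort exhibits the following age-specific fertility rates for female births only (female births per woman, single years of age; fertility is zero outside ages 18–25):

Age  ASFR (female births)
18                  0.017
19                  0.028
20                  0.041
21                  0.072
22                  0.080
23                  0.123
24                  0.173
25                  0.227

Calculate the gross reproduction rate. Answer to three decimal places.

0.761

Sum of female ASFRs = 0.017 + 0.028 + 0.041 + 0.072 + 0.080 + 0.123 + 0.173 + 0.227 = 0.761
GRR = 0.761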